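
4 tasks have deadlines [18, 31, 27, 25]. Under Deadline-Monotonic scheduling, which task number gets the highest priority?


Sort tasks by relative deadline (ascending):
  Task 1: deadline = 18
  Task 4: deadline = 25
  Task 3: deadline = 27
  Task 2: deadline = 31
Priority order (highest first): [1, 4, 3, 2]
Highest priority task = 1

1


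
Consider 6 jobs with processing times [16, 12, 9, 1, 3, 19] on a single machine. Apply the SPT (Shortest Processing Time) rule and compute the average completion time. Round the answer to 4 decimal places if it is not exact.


Sort jobs by processing time (SPT order): [1, 3, 9, 12, 16, 19]
Compute completion times sequentially:
  Job 1: processing = 1, completes at 1
  Job 2: processing = 3, completes at 4
  Job 3: processing = 9, completes at 13
  Job 4: processing = 12, completes at 25
  Job 5: processing = 16, completes at 41
  Job 6: processing = 19, completes at 60
Sum of completion times = 144
Average completion time = 144/6 = 24.0

24.0


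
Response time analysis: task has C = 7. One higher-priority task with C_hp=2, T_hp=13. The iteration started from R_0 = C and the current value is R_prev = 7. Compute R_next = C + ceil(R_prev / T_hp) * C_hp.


R_next = C + ceil(R_prev / T_hp) * C_hp
ceil(7 / 13) = ceil(0.5385) = 1
Interference = 1 * 2 = 2
R_next = 7 + 2 = 9

9


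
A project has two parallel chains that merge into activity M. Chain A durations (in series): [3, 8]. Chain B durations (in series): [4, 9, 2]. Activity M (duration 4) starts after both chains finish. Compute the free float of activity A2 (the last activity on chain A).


ES(A2) = sum of predecessors on chain A = 3
EF(A2) = ES + duration = 3 + 8 = 11
Successor of A2 is M. ES(M) = max(sum(A), sum(B)) = max(11, 15) = 15
Free float = ES(successor) - EF(current) = 15 - 11 = 4

4


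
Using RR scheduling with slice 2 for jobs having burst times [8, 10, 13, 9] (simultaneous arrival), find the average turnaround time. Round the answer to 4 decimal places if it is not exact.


Time quantum = 2
Execution trace:
  J1 runs 2 units, time = 2
  J2 runs 2 units, time = 4
  J3 runs 2 units, time = 6
  J4 runs 2 units, time = 8
  J1 runs 2 units, time = 10
  J2 runs 2 units, time = 12
  J3 runs 2 units, time = 14
  J4 runs 2 units, time = 16
  J1 runs 2 units, time = 18
  J2 runs 2 units, time = 20
  J3 runs 2 units, time = 22
  J4 runs 2 units, time = 24
  J1 runs 2 units, time = 26
  J2 runs 2 units, time = 28
  J3 runs 2 units, time = 30
  J4 runs 2 units, time = 32
  J2 runs 2 units, time = 34
  J3 runs 2 units, time = 36
  J4 runs 1 units, time = 37
  J3 runs 2 units, time = 39
  J3 runs 1 units, time = 40
Finish times: [26, 34, 40, 37]
Average turnaround = 137/4 = 34.25

34.25


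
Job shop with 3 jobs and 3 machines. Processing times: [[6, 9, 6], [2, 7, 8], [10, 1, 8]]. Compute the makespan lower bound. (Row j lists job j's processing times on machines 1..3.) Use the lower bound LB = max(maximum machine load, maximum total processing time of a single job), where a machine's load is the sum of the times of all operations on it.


Machine loads:
  Machine 1: 6 + 2 + 10 = 18
  Machine 2: 9 + 7 + 1 = 17
  Machine 3: 6 + 8 + 8 = 22
Max machine load = 22
Job totals:
  Job 1: 21
  Job 2: 17
  Job 3: 19
Max job total = 21
Lower bound = max(22, 21) = 22

22


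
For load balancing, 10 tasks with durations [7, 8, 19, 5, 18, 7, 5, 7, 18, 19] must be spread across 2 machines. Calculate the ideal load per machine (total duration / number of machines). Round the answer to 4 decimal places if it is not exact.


Total processing time = 7 + 8 + 19 + 5 + 18 + 7 + 5 + 7 + 18 + 19 = 113
Number of machines = 2
Ideal balanced load = 113 / 2 = 56.5

56.5


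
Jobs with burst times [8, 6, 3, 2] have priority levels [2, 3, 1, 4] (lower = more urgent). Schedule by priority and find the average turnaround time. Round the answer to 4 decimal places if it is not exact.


Sort by priority (ascending = highest first):
Order: [(1, 3), (2, 8), (3, 6), (4, 2)]
Completion times:
  Priority 1, burst=3, C=3
  Priority 2, burst=8, C=11
  Priority 3, burst=6, C=17
  Priority 4, burst=2, C=19
Average turnaround = 50/4 = 12.5

12.5


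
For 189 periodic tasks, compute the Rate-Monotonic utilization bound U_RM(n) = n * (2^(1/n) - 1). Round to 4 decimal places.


Compute 2^(1/189) = 1.0036741787
Subtract 1: 1.0036741787 - 1 = 0.0036741787
Multiply by n: 189 * 0.0036741787 = 0.6944197743
Round to 4 dp: 0.6944

0.6944


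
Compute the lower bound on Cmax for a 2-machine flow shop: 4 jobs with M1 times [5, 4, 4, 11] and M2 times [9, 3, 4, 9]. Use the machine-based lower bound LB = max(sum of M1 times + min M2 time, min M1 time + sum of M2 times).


LB1 = sum(M1 times) + min(M2 times) = 24 + 3 = 27
LB2 = min(M1 times) + sum(M2 times) = 4 + 25 = 29
Lower bound = max(LB1, LB2) = max(27, 29) = 29

29


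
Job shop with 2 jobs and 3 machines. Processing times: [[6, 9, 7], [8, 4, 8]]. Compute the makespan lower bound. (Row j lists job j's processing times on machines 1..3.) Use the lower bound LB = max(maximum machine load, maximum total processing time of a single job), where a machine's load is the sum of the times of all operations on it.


Machine loads:
  Machine 1: 6 + 8 = 14
  Machine 2: 9 + 4 = 13
  Machine 3: 7 + 8 = 15
Max machine load = 15
Job totals:
  Job 1: 22
  Job 2: 20
Max job total = 22
Lower bound = max(15, 22) = 22

22


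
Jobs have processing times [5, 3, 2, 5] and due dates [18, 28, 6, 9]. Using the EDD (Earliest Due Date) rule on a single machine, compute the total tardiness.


Sort by due date (EDD order): [(2, 6), (5, 9), (5, 18), (3, 28)]
Compute completion times and tardiness:
  Job 1: p=2, d=6, C=2, tardiness=max(0,2-6)=0
  Job 2: p=5, d=9, C=7, tardiness=max(0,7-9)=0
  Job 3: p=5, d=18, C=12, tardiness=max(0,12-18)=0
  Job 4: p=3, d=28, C=15, tardiness=max(0,15-28)=0
Total tardiness = 0

0


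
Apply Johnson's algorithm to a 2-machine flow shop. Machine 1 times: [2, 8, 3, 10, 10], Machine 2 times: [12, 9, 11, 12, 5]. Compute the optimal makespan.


Apply Johnson's rule:
  Group 1 (a <= b): [(1, 2, 12), (3, 3, 11), (2, 8, 9), (4, 10, 12)]
  Group 2 (a > b): [(5, 10, 5)]
Optimal job order: [1, 3, 2, 4, 5]
Schedule:
  Job 1: M1 done at 2, M2 done at 14
  Job 3: M1 done at 5, M2 done at 25
  Job 2: M1 done at 13, M2 done at 34
  Job 4: M1 done at 23, M2 done at 46
  Job 5: M1 done at 33, M2 done at 51
Makespan = 51

51


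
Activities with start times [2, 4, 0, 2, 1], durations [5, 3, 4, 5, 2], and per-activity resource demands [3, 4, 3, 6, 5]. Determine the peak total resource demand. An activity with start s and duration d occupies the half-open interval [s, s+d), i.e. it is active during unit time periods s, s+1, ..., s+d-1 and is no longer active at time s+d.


Each activity i is active on [start_i, start_i + duration_i).
Compute total resource usage per time slot:
  t=0: active resources = [3], total = 3
  t=1: active resources = [3, 5], total = 8
  t=2: active resources = [3, 3, 6, 5], total = 17
  t=3: active resources = [3, 3, 6], total = 12
  t=4: active resources = [3, 4, 6], total = 13
  t=5: active resources = [3, 4, 6], total = 13
  t=6: active resources = [3, 4, 6], total = 13
Peak resource demand = 17

17


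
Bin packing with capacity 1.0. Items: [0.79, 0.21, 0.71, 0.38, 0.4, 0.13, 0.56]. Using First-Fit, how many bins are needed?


Place items sequentially using First-Fit:
  Item 0.79 -> new Bin 1
  Item 0.21 -> Bin 1 (now 1.0)
  Item 0.71 -> new Bin 2
  Item 0.38 -> new Bin 3
  Item 0.4 -> Bin 3 (now 0.78)
  Item 0.13 -> Bin 2 (now 0.84)
  Item 0.56 -> new Bin 4
Total bins used = 4

4


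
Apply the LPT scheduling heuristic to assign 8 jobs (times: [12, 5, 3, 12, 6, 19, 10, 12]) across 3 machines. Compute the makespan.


Sort jobs in decreasing order (LPT): [19, 12, 12, 12, 10, 6, 5, 3]
Assign each job to the least loaded machine:
  Machine 1: jobs [19, 6], load = 25
  Machine 2: jobs [12, 12, 3], load = 27
  Machine 3: jobs [12, 10, 5], load = 27
Makespan = max load = 27

27


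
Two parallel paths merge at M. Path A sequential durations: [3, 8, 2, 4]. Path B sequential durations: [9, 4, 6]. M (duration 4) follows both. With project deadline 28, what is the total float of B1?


Forward pass: ES(B1) = sum of predecessors on chain B = 0
EF = ES + duration = 0 + 9 = 9
Backward pass: LF(M) = deadline = 28; LS(M) = 28 - 4 = 24
LF(B1) = LS(M) - sum(successors on chain B) = 24 - 10 = 14
LS = LF - duration = 14 - 9 = 5
Total float = LS - ES = 5 - 0 = 5

5


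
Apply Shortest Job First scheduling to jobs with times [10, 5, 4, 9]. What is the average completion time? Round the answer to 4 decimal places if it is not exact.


SJF order (ascending): [4, 5, 9, 10]
Completion times:
  Job 1: burst=4, C=4
  Job 2: burst=5, C=9
  Job 3: burst=9, C=18
  Job 4: burst=10, C=28
Average completion = 59/4 = 14.75

14.75


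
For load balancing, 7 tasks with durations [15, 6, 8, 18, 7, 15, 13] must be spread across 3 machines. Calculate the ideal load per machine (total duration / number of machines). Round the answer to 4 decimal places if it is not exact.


Total processing time = 15 + 6 + 8 + 18 + 7 + 15 + 13 = 82
Number of machines = 3
Ideal balanced load = 82 / 3 = 27.3333

27.3333


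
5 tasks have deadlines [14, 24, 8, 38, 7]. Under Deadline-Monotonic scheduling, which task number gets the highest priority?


Sort tasks by relative deadline (ascending):
  Task 5: deadline = 7
  Task 3: deadline = 8
  Task 1: deadline = 14
  Task 2: deadline = 24
  Task 4: deadline = 38
Priority order (highest first): [5, 3, 1, 2, 4]
Highest priority task = 5

5


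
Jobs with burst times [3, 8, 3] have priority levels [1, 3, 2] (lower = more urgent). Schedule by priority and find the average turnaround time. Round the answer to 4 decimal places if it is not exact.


Sort by priority (ascending = highest first):
Order: [(1, 3), (2, 3), (3, 8)]
Completion times:
  Priority 1, burst=3, C=3
  Priority 2, burst=3, C=6
  Priority 3, burst=8, C=14
Average turnaround = 23/3 = 7.6667

7.6667


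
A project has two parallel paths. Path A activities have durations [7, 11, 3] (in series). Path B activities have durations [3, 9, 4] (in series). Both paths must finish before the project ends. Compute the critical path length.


Path A total = 7 + 11 + 3 = 21
Path B total = 3 + 9 + 4 = 16
Critical path = longest path = max(21, 16) = 21

21


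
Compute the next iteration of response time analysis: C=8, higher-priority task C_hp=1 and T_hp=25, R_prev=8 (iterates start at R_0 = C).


R_next = C + ceil(R_prev / T_hp) * C_hp
ceil(8 / 25) = ceil(0.32) = 1
Interference = 1 * 1 = 1
R_next = 8 + 1 = 9

9


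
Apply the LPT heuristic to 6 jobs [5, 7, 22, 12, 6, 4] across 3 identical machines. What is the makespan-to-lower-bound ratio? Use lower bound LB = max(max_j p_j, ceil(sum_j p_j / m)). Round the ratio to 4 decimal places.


LPT order: [22, 12, 7, 6, 5, 4]
Machine loads after assignment: [22, 17, 17]
LPT makespan = 22
Lower bound = max(max_job, ceil(total/3)) = max(22, 19) = 22
Ratio = 22 / 22 = 1.0

1.0


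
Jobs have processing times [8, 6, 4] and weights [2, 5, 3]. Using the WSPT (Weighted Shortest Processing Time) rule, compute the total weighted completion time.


Compute p/w ratios and sort ascending (WSPT): [(6, 5), (4, 3), (8, 2)]
Compute weighted completion times:
  Job (p=6,w=5): C=6, w*C=5*6=30
  Job (p=4,w=3): C=10, w*C=3*10=30
  Job (p=8,w=2): C=18, w*C=2*18=36
Total weighted completion time = 96

96


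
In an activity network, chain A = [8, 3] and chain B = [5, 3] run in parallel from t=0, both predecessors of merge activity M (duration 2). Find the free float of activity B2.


ES(B2) = sum of predecessors on chain B = 5
EF(B2) = ES + duration = 5 + 3 = 8
Successor of B2 is M. ES(M) = max(sum(A), sum(B)) = max(11, 8) = 11
Free float = ES(successor) - EF(current) = 11 - 8 = 3

3


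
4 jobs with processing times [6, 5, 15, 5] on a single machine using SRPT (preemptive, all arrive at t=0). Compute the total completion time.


Since all jobs arrive at t=0, SRPT equals SPT ordering.
SPT order: [5, 5, 6, 15]
Completion times:
  Job 1: p=5, C=5
  Job 2: p=5, C=10
  Job 3: p=6, C=16
  Job 4: p=15, C=31
Total completion time = 5 + 10 + 16 + 31 = 62

62


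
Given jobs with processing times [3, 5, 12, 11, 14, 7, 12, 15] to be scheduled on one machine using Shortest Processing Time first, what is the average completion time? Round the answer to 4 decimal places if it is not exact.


Sort jobs by processing time (SPT order): [3, 5, 7, 11, 12, 12, 14, 15]
Compute completion times sequentially:
  Job 1: processing = 3, completes at 3
  Job 2: processing = 5, completes at 8
  Job 3: processing = 7, completes at 15
  Job 4: processing = 11, completes at 26
  Job 5: processing = 12, completes at 38
  Job 6: processing = 12, completes at 50
  Job 7: processing = 14, completes at 64
  Job 8: processing = 15, completes at 79
Sum of completion times = 283
Average completion time = 283/8 = 35.375

35.375


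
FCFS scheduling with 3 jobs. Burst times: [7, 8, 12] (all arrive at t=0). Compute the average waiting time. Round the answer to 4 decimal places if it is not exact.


FCFS order (as given): [7, 8, 12]
Waiting times:
  Job 1: wait = 0
  Job 2: wait = 7
  Job 3: wait = 15
Sum of waiting times = 22
Average waiting time = 22/3 = 7.3333

7.3333


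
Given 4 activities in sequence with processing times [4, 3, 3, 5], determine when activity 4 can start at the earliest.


Activity 4 starts after activities 1 through 3 complete.
Predecessor durations: [4, 3, 3]
ES = 4 + 3 + 3 = 10

10


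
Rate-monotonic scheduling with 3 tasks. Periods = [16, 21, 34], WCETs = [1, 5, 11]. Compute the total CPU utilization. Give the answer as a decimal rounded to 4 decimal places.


Compute individual utilizations (exact fractions):
  Task 1: C/T = 1/16 (approx. 0.0625)
  Task 2: C/T = 5/21 (approx. 0.2381)
  Task 3: C/T = 11/34 (approx. 0.3235)
Total utilization U = 1/16 + 5/21 + 11/34 = 3565/5712
Rounded to 4 decimal places: U = 0.6241
RM (Liu & Layland) bound for 3 tasks = 0.779763; compare with U = 3565/5712 (approx. 0.624125)
U <= bound, so schedulable by RM sufficient condition.

0.6241


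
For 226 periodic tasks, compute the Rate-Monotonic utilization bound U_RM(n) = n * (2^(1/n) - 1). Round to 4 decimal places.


Compute 2^(1/226) = 1.0030717310
Subtract 1: 1.0030717310 - 1 = 0.0030717310
Multiply by n: 226 * 0.0030717310 = 0.6942112060
Round to 4 dp: 0.6942

0.6942


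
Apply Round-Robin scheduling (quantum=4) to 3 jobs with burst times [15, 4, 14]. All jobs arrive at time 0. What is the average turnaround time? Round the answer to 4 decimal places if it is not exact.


Time quantum = 4
Execution trace:
  J1 runs 4 units, time = 4
  J2 runs 4 units, time = 8
  J3 runs 4 units, time = 12
  J1 runs 4 units, time = 16
  J3 runs 4 units, time = 20
  J1 runs 4 units, time = 24
  J3 runs 4 units, time = 28
  J1 runs 3 units, time = 31
  J3 runs 2 units, time = 33
Finish times: [31, 8, 33]
Average turnaround = 72/3 = 24.0

24.0


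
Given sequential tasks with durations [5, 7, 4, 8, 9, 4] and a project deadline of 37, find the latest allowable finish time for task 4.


LF(activity 4) = deadline - sum of successor durations
Successors: activities 5 through 6 with durations [9, 4]
Sum of successor durations = 13
LF = 37 - 13 = 24

24


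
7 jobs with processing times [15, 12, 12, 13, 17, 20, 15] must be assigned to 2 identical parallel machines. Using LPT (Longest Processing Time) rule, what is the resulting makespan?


Sort jobs in decreasing order (LPT): [20, 17, 15, 15, 13, 12, 12]
Assign each job to the least loaded machine:
  Machine 1: jobs [20, 15, 12], load = 47
  Machine 2: jobs [17, 15, 13, 12], load = 57
Makespan = max load = 57

57


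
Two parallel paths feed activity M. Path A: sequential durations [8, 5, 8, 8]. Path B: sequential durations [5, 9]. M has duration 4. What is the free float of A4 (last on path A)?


ES(A4) = sum of predecessors on chain A = 21
EF(A4) = ES + duration = 21 + 8 = 29
Successor of A4 is M. ES(M) = max(sum(A), sum(B)) = max(29, 14) = 29
Free float = ES(successor) - EF(current) = 29 - 29 = 0

0


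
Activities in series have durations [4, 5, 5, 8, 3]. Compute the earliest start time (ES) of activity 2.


Activity 2 starts after activities 1 through 1 complete.
Predecessor durations: [4]
ES = 4 = 4

4


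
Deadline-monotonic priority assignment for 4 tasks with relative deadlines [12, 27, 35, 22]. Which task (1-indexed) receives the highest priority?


Sort tasks by relative deadline (ascending):
  Task 1: deadline = 12
  Task 4: deadline = 22
  Task 2: deadline = 27
  Task 3: deadline = 35
Priority order (highest first): [1, 4, 2, 3]
Highest priority task = 1

1


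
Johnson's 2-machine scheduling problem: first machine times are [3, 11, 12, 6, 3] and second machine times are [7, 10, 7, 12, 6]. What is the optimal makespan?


Apply Johnson's rule:
  Group 1 (a <= b): [(1, 3, 7), (5, 3, 6), (4, 6, 12)]
  Group 2 (a > b): [(2, 11, 10), (3, 12, 7)]
Optimal job order: [1, 5, 4, 2, 3]
Schedule:
  Job 1: M1 done at 3, M2 done at 10
  Job 5: M1 done at 6, M2 done at 16
  Job 4: M1 done at 12, M2 done at 28
  Job 2: M1 done at 23, M2 done at 38
  Job 3: M1 done at 35, M2 done at 45
Makespan = 45

45


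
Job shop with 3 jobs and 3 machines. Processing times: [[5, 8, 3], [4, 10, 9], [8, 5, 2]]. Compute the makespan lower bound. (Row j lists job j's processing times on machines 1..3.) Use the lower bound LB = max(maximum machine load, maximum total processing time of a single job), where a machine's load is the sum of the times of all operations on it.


Machine loads:
  Machine 1: 5 + 4 + 8 = 17
  Machine 2: 8 + 10 + 5 = 23
  Machine 3: 3 + 9 + 2 = 14
Max machine load = 23
Job totals:
  Job 1: 16
  Job 2: 23
  Job 3: 15
Max job total = 23
Lower bound = max(23, 23) = 23

23


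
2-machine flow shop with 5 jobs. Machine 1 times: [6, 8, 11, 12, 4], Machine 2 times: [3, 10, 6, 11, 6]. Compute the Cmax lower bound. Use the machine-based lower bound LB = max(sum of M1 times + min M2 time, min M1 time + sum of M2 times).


LB1 = sum(M1 times) + min(M2 times) = 41 + 3 = 44
LB2 = min(M1 times) + sum(M2 times) = 4 + 36 = 40
Lower bound = max(LB1, LB2) = max(44, 40) = 44

44


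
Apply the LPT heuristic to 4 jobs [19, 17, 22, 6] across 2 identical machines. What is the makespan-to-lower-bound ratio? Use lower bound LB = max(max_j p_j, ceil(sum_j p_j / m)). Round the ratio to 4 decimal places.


LPT order: [22, 19, 17, 6]
Machine loads after assignment: [28, 36]
LPT makespan = 36
Lower bound = max(max_job, ceil(total/2)) = max(22, 32) = 32
Ratio = 36 / 32 = 1.125

1.125


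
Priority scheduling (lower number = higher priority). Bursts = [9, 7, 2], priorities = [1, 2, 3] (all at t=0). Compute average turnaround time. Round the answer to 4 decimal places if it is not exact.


Sort by priority (ascending = highest first):
Order: [(1, 9), (2, 7), (3, 2)]
Completion times:
  Priority 1, burst=9, C=9
  Priority 2, burst=7, C=16
  Priority 3, burst=2, C=18
Average turnaround = 43/3 = 14.3333

14.3333


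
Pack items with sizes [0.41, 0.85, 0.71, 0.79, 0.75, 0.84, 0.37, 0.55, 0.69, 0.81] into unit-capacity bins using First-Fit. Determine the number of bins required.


Place items sequentially using First-Fit:
  Item 0.41 -> new Bin 1
  Item 0.85 -> new Bin 2
  Item 0.71 -> new Bin 3
  Item 0.79 -> new Bin 4
  Item 0.75 -> new Bin 5
  Item 0.84 -> new Bin 6
  Item 0.37 -> Bin 1 (now 0.78)
  Item 0.55 -> new Bin 7
  Item 0.69 -> new Bin 8
  Item 0.81 -> new Bin 9
Total bins used = 9

9


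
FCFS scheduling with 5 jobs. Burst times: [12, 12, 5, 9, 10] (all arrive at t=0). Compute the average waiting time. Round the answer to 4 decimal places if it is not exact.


FCFS order (as given): [12, 12, 5, 9, 10]
Waiting times:
  Job 1: wait = 0
  Job 2: wait = 12
  Job 3: wait = 24
  Job 4: wait = 29
  Job 5: wait = 38
Sum of waiting times = 103
Average waiting time = 103/5 = 20.6

20.6


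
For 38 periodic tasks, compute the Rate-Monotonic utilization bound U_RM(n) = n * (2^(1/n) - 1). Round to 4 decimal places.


Compute 2^(1/38) = 1.0184080933
Subtract 1: 1.0184080933 - 1 = 0.0184080933
Multiply by n: 38 * 0.0184080933 = 0.6995075454
Round to 4 dp: 0.6995

0.6995


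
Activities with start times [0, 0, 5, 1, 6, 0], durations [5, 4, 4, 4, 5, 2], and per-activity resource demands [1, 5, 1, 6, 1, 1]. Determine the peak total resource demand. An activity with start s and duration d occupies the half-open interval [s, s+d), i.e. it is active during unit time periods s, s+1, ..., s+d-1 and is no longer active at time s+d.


Each activity i is active on [start_i, start_i + duration_i).
Compute total resource usage per time slot:
  t=0: active resources = [1, 5, 1], total = 7
  t=1: active resources = [1, 5, 6, 1], total = 13
  t=2: active resources = [1, 5, 6], total = 12
  t=3: active resources = [1, 5, 6], total = 12
  t=4: active resources = [1, 6], total = 7
  t=5: active resources = [1], total = 1
  t=6: active resources = [1, 1], total = 2
  t=7: active resources = [1, 1], total = 2
  t=8: active resources = [1, 1], total = 2
  t=9: active resources = [1], total = 1
  t=10: active resources = [1], total = 1
Peak resource demand = 13

13


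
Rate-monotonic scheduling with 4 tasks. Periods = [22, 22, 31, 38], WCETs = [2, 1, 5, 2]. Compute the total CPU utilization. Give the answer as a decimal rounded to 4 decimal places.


Compute individual utilizations (exact fractions):
  Task 1: C/T = 2/22 = 1/11 (approx. 0.0909)
  Task 2: C/T = 1/22 (approx. 0.0455)
  Task 3: C/T = 5/31 (approx. 0.1613)
  Task 4: C/T = 2/38 = 1/19 (approx. 0.0526)
Total utilization U = 1/11 + 1/22 + 5/31 + 1/19 = 4539/12958
Rounded to 4 decimal places: U = 0.3503
RM (Liu & Layland) bound for 4 tasks = 0.756828; compare with U = 4539/12958 (approx. 0.350286)
U <= bound, so schedulable by RM sufficient condition.

0.3503


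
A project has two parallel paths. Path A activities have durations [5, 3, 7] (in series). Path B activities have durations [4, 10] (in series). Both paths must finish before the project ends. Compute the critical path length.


Path A total = 5 + 3 + 7 = 15
Path B total = 4 + 10 = 14
Critical path = longest path = max(15, 14) = 15

15


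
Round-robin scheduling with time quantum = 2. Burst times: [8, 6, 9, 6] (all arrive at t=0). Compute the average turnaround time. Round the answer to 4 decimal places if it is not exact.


Time quantum = 2
Execution trace:
  J1 runs 2 units, time = 2
  J2 runs 2 units, time = 4
  J3 runs 2 units, time = 6
  J4 runs 2 units, time = 8
  J1 runs 2 units, time = 10
  J2 runs 2 units, time = 12
  J3 runs 2 units, time = 14
  J4 runs 2 units, time = 16
  J1 runs 2 units, time = 18
  J2 runs 2 units, time = 20
  J3 runs 2 units, time = 22
  J4 runs 2 units, time = 24
  J1 runs 2 units, time = 26
  J3 runs 2 units, time = 28
  J3 runs 1 units, time = 29
Finish times: [26, 20, 29, 24]
Average turnaround = 99/4 = 24.75

24.75


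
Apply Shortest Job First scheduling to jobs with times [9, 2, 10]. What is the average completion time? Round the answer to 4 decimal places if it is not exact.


SJF order (ascending): [2, 9, 10]
Completion times:
  Job 1: burst=2, C=2
  Job 2: burst=9, C=11
  Job 3: burst=10, C=21
Average completion = 34/3 = 11.3333

11.3333


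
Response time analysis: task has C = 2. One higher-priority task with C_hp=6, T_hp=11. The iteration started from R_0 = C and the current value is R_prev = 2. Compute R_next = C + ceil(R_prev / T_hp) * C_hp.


R_next = C + ceil(R_prev / T_hp) * C_hp
ceil(2 / 11) = ceil(0.1818) = 1
Interference = 1 * 6 = 6
R_next = 2 + 6 = 8

8


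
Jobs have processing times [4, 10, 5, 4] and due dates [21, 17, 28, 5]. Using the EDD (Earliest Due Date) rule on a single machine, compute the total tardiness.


Sort by due date (EDD order): [(4, 5), (10, 17), (4, 21), (5, 28)]
Compute completion times and tardiness:
  Job 1: p=4, d=5, C=4, tardiness=max(0,4-5)=0
  Job 2: p=10, d=17, C=14, tardiness=max(0,14-17)=0
  Job 3: p=4, d=21, C=18, tardiness=max(0,18-21)=0
  Job 4: p=5, d=28, C=23, tardiness=max(0,23-28)=0
Total tardiness = 0

0


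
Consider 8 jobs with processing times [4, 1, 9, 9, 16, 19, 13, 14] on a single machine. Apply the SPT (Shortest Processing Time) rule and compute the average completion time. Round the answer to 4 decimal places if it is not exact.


Sort jobs by processing time (SPT order): [1, 4, 9, 9, 13, 14, 16, 19]
Compute completion times sequentially:
  Job 1: processing = 1, completes at 1
  Job 2: processing = 4, completes at 5
  Job 3: processing = 9, completes at 14
  Job 4: processing = 9, completes at 23
  Job 5: processing = 13, completes at 36
  Job 6: processing = 14, completes at 50
  Job 7: processing = 16, completes at 66
  Job 8: processing = 19, completes at 85
Sum of completion times = 280
Average completion time = 280/8 = 35.0

35.0


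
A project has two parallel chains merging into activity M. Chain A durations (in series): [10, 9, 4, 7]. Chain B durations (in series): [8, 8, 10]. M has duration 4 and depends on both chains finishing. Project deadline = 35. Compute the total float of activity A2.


Forward pass: ES(A2) = sum of predecessors on chain A = 10
EF = ES + duration = 10 + 9 = 19
Backward pass: LF(M) = deadline = 35; LS(M) = 35 - 4 = 31
LF(A2) = LS(M) - sum(successors on chain A) = 31 - 11 = 20
LS = LF - duration = 20 - 9 = 11
Total float = LS - ES = 11 - 10 = 1

1


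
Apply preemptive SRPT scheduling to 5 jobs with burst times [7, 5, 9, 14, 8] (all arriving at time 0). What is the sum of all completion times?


Since all jobs arrive at t=0, SRPT equals SPT ordering.
SPT order: [5, 7, 8, 9, 14]
Completion times:
  Job 1: p=5, C=5
  Job 2: p=7, C=12
  Job 3: p=8, C=20
  Job 4: p=9, C=29
  Job 5: p=14, C=43
Total completion time = 5 + 12 + 20 + 29 + 43 = 109

109


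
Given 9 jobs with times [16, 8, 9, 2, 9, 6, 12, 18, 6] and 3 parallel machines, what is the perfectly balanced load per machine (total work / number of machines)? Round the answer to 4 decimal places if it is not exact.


Total processing time = 16 + 8 + 9 + 2 + 9 + 6 + 12 + 18 + 6 = 86
Number of machines = 3
Ideal balanced load = 86 / 3 = 28.6667

28.6667


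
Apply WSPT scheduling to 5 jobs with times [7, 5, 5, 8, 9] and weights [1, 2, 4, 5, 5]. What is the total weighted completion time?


Compute p/w ratios and sort ascending (WSPT): [(5, 4), (8, 5), (9, 5), (5, 2), (7, 1)]
Compute weighted completion times:
  Job (p=5,w=4): C=5, w*C=4*5=20
  Job (p=8,w=5): C=13, w*C=5*13=65
  Job (p=9,w=5): C=22, w*C=5*22=110
  Job (p=5,w=2): C=27, w*C=2*27=54
  Job (p=7,w=1): C=34, w*C=1*34=34
Total weighted completion time = 283

283


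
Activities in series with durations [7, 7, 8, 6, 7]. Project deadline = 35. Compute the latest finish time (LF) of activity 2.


LF(activity 2) = deadline - sum of successor durations
Successors: activities 3 through 5 with durations [8, 6, 7]
Sum of successor durations = 21
LF = 35 - 21 = 14

14


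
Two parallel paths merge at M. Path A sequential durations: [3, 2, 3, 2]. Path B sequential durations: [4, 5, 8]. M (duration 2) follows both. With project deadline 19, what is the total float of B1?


Forward pass: ES(B1) = sum of predecessors on chain B = 0
EF = ES + duration = 0 + 4 = 4
Backward pass: LF(M) = deadline = 19; LS(M) = 19 - 2 = 17
LF(B1) = LS(M) - sum(successors on chain B) = 17 - 13 = 4
LS = LF - duration = 4 - 4 = 0
Total float = LS - ES = 0 - 0 = 0

0


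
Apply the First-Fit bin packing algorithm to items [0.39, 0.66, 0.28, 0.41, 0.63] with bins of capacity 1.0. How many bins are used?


Place items sequentially using First-Fit:
  Item 0.39 -> new Bin 1
  Item 0.66 -> new Bin 2
  Item 0.28 -> Bin 1 (now 0.67)
  Item 0.41 -> new Bin 3
  Item 0.63 -> new Bin 4
Total bins used = 4

4


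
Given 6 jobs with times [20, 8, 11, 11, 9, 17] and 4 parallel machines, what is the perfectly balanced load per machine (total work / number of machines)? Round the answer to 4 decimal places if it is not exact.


Total processing time = 20 + 8 + 11 + 11 + 9 + 17 = 76
Number of machines = 4
Ideal balanced load = 76 / 4 = 19.0

19.0


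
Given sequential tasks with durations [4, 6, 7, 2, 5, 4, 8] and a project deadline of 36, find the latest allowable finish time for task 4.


LF(activity 4) = deadline - sum of successor durations
Successors: activities 5 through 7 with durations [5, 4, 8]
Sum of successor durations = 17
LF = 36 - 17 = 19

19


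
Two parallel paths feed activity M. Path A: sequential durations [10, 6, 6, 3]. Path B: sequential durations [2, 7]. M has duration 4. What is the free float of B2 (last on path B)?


ES(B2) = sum of predecessors on chain B = 2
EF(B2) = ES + duration = 2 + 7 = 9
Successor of B2 is M. ES(M) = max(sum(A), sum(B)) = max(25, 9) = 25
Free float = ES(successor) - EF(current) = 25 - 9 = 16

16


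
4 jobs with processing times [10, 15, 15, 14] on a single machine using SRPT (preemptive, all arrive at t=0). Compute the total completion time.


Since all jobs arrive at t=0, SRPT equals SPT ordering.
SPT order: [10, 14, 15, 15]
Completion times:
  Job 1: p=10, C=10
  Job 2: p=14, C=24
  Job 3: p=15, C=39
  Job 4: p=15, C=54
Total completion time = 10 + 24 + 39 + 54 = 127

127


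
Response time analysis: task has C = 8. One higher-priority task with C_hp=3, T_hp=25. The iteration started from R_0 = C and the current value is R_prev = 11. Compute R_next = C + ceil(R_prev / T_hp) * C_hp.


R_next = C + ceil(R_prev / T_hp) * C_hp
ceil(11 / 25) = ceil(0.44) = 1
Interference = 1 * 3 = 3
R_next = 8 + 3 = 11
R_next = R_prev, so the iteration has converged (response time = 11).

11


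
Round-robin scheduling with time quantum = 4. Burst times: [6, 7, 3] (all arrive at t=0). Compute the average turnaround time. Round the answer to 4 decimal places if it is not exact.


Time quantum = 4
Execution trace:
  J1 runs 4 units, time = 4
  J2 runs 4 units, time = 8
  J3 runs 3 units, time = 11
  J1 runs 2 units, time = 13
  J2 runs 3 units, time = 16
Finish times: [13, 16, 11]
Average turnaround = 40/3 = 13.3333

13.3333


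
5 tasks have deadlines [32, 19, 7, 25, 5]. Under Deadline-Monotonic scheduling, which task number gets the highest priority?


Sort tasks by relative deadline (ascending):
  Task 5: deadline = 5
  Task 3: deadline = 7
  Task 2: deadline = 19
  Task 4: deadline = 25
  Task 1: deadline = 32
Priority order (highest first): [5, 3, 2, 4, 1]
Highest priority task = 5

5


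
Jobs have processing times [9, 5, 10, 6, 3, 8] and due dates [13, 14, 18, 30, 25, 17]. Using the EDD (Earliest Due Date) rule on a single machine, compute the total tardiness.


Sort by due date (EDD order): [(9, 13), (5, 14), (8, 17), (10, 18), (3, 25), (6, 30)]
Compute completion times and tardiness:
  Job 1: p=9, d=13, C=9, tardiness=max(0,9-13)=0
  Job 2: p=5, d=14, C=14, tardiness=max(0,14-14)=0
  Job 3: p=8, d=17, C=22, tardiness=max(0,22-17)=5
  Job 4: p=10, d=18, C=32, tardiness=max(0,32-18)=14
  Job 5: p=3, d=25, C=35, tardiness=max(0,35-25)=10
  Job 6: p=6, d=30, C=41, tardiness=max(0,41-30)=11
Total tardiness = 40

40


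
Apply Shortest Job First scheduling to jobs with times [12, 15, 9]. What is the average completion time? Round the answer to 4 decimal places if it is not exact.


SJF order (ascending): [9, 12, 15]
Completion times:
  Job 1: burst=9, C=9
  Job 2: burst=12, C=21
  Job 3: burst=15, C=36
Average completion = 66/3 = 22.0

22.0


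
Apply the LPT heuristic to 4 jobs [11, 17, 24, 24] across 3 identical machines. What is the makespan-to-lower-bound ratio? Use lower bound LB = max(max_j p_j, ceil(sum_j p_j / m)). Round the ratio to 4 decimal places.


LPT order: [24, 24, 17, 11]
Machine loads after assignment: [24, 24, 28]
LPT makespan = 28
Lower bound = max(max_job, ceil(total/3)) = max(24, 26) = 26
Ratio = 28 / 26 = 1.0769

1.0769


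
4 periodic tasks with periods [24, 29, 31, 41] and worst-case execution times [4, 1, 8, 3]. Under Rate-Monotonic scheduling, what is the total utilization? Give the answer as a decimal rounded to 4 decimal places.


Compute individual utilizations (exact fractions):
  Task 1: C/T = 4/24 = 1/6 (approx. 0.1667)
  Task 2: C/T = 1/29 (approx. 0.0345)
  Task 3: C/T = 8/31 (approx. 0.2581)
  Task 4: C/T = 3/41 (approx. 0.0732)
Total utilization U = 1/6 + 1/29 + 8/31 + 3/41 = 117739/221154
Rounded to 4 decimal places: U = 0.5324
RM (Liu & Layland) bound for 4 tasks = 0.756828; compare with U = 117739/221154 (approx. 0.532385)
U <= bound, so schedulable by RM sufficient condition.

0.5324


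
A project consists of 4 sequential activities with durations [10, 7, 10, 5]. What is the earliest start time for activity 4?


Activity 4 starts after activities 1 through 3 complete.
Predecessor durations: [10, 7, 10]
ES = 10 + 7 + 10 = 27

27


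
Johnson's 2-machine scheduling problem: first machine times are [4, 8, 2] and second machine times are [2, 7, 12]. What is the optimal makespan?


Apply Johnson's rule:
  Group 1 (a <= b): [(3, 2, 12)]
  Group 2 (a > b): [(2, 8, 7), (1, 4, 2)]
Optimal job order: [3, 2, 1]
Schedule:
  Job 3: M1 done at 2, M2 done at 14
  Job 2: M1 done at 10, M2 done at 21
  Job 1: M1 done at 14, M2 done at 23
Makespan = 23

23


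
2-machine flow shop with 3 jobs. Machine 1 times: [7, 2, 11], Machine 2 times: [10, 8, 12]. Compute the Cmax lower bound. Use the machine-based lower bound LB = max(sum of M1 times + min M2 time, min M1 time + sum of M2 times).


LB1 = sum(M1 times) + min(M2 times) = 20 + 8 = 28
LB2 = min(M1 times) + sum(M2 times) = 2 + 30 = 32
Lower bound = max(LB1, LB2) = max(28, 32) = 32

32


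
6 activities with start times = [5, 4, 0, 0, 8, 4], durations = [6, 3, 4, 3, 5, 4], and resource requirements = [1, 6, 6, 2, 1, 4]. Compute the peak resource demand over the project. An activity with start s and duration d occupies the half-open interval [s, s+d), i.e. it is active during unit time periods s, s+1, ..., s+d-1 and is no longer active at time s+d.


Each activity i is active on [start_i, start_i + duration_i).
Compute total resource usage per time slot:
  t=0: active resources = [6, 2], total = 8
  t=1: active resources = [6, 2], total = 8
  t=2: active resources = [6, 2], total = 8
  t=3: active resources = [6], total = 6
  t=4: active resources = [6, 4], total = 10
  t=5: active resources = [1, 6, 4], total = 11
  t=6: active resources = [1, 6, 4], total = 11
  t=7: active resources = [1, 4], total = 5
  t=8: active resources = [1, 1], total = 2
  t=9: active resources = [1, 1], total = 2
  t=10: active resources = [1, 1], total = 2
  t=11: active resources = [1], total = 1
  t=12: active resources = [1], total = 1
Peak resource demand = 11

11


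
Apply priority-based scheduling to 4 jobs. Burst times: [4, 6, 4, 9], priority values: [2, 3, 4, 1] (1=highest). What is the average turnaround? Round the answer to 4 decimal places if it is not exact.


Sort by priority (ascending = highest first):
Order: [(1, 9), (2, 4), (3, 6), (4, 4)]
Completion times:
  Priority 1, burst=9, C=9
  Priority 2, burst=4, C=13
  Priority 3, burst=6, C=19
  Priority 4, burst=4, C=23
Average turnaround = 64/4 = 16.0

16.0


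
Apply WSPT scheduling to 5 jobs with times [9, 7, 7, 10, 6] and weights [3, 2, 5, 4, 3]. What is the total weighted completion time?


Compute p/w ratios and sort ascending (WSPT): [(7, 5), (6, 3), (10, 4), (9, 3), (7, 2)]
Compute weighted completion times:
  Job (p=7,w=5): C=7, w*C=5*7=35
  Job (p=6,w=3): C=13, w*C=3*13=39
  Job (p=10,w=4): C=23, w*C=4*23=92
  Job (p=9,w=3): C=32, w*C=3*32=96
  Job (p=7,w=2): C=39, w*C=2*39=78
Total weighted completion time = 340

340


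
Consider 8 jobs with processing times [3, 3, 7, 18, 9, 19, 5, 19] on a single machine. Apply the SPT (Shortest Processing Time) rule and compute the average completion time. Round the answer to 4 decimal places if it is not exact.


Sort jobs by processing time (SPT order): [3, 3, 5, 7, 9, 18, 19, 19]
Compute completion times sequentially:
  Job 1: processing = 3, completes at 3
  Job 2: processing = 3, completes at 6
  Job 3: processing = 5, completes at 11
  Job 4: processing = 7, completes at 18
  Job 5: processing = 9, completes at 27
  Job 6: processing = 18, completes at 45
  Job 7: processing = 19, completes at 64
  Job 8: processing = 19, completes at 83
Sum of completion times = 257
Average completion time = 257/8 = 32.125

32.125


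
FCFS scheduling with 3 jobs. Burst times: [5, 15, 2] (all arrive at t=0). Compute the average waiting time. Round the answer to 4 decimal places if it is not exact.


FCFS order (as given): [5, 15, 2]
Waiting times:
  Job 1: wait = 0
  Job 2: wait = 5
  Job 3: wait = 20
Sum of waiting times = 25
Average waiting time = 25/3 = 8.3333

8.3333


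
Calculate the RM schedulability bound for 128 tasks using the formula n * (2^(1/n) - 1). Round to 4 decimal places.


Compute 2^(1/128) = 1.0054299011
Subtract 1: 1.0054299011 - 1 = 0.0054299011
Multiply by n: 128 * 0.0054299011 = 0.6950273408
Round to 4 dp: 0.6950

0.6950


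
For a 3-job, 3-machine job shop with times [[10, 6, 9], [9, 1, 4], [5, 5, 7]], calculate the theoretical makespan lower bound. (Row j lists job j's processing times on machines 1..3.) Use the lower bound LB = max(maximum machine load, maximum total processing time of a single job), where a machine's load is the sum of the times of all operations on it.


Machine loads:
  Machine 1: 10 + 9 + 5 = 24
  Machine 2: 6 + 1 + 5 = 12
  Machine 3: 9 + 4 + 7 = 20
Max machine load = 24
Job totals:
  Job 1: 25
  Job 2: 14
  Job 3: 17
Max job total = 25
Lower bound = max(24, 25) = 25

25


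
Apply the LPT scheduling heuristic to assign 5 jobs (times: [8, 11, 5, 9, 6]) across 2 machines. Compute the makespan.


Sort jobs in decreasing order (LPT): [11, 9, 8, 6, 5]
Assign each job to the least loaded machine:
  Machine 1: jobs [11, 6, 5], load = 22
  Machine 2: jobs [9, 8], load = 17
Makespan = max load = 22

22


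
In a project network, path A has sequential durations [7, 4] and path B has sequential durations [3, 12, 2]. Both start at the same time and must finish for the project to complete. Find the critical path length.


Path A total = 7 + 4 = 11
Path B total = 3 + 12 + 2 = 17
Critical path = longest path = max(11, 17) = 17

17


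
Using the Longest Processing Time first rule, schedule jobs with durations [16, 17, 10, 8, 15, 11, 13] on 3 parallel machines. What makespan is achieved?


Sort jobs in decreasing order (LPT): [17, 16, 15, 13, 11, 10, 8]
Assign each job to the least loaded machine:
  Machine 1: jobs [17, 10, 8], load = 35
  Machine 2: jobs [16, 11], load = 27
  Machine 3: jobs [15, 13], load = 28
Makespan = max load = 35

35


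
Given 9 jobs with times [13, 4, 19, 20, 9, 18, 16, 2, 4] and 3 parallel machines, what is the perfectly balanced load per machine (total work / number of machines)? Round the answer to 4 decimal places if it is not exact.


Total processing time = 13 + 4 + 19 + 20 + 9 + 18 + 16 + 2 + 4 = 105
Number of machines = 3
Ideal balanced load = 105 / 3 = 35.0

35.0


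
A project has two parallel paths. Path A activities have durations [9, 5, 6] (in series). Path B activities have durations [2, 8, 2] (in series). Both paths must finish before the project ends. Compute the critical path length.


Path A total = 9 + 5 + 6 = 20
Path B total = 2 + 8 + 2 = 12
Critical path = longest path = max(20, 12) = 20

20


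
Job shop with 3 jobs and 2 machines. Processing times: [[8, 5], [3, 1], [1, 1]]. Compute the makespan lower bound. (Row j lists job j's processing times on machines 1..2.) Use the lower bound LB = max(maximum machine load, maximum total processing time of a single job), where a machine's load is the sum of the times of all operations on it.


Machine loads:
  Machine 1: 8 + 3 + 1 = 12
  Machine 2: 5 + 1 + 1 = 7
Max machine load = 12
Job totals:
  Job 1: 13
  Job 2: 4
  Job 3: 2
Max job total = 13
Lower bound = max(12, 13) = 13

13
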